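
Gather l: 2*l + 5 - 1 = 2*l + 4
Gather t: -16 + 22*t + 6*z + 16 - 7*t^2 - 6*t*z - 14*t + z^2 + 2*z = -7*t^2 + t*(8 - 6*z) + z^2 + 8*z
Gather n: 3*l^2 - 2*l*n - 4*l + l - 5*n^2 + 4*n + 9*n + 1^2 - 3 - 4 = 3*l^2 - 3*l - 5*n^2 + n*(13 - 2*l) - 6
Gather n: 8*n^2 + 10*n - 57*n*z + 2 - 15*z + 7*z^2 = 8*n^2 + n*(10 - 57*z) + 7*z^2 - 15*z + 2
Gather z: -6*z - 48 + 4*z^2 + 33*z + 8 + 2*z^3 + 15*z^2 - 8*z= 2*z^3 + 19*z^2 + 19*z - 40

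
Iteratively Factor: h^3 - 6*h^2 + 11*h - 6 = (h - 1)*(h^2 - 5*h + 6) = (h - 3)*(h - 1)*(h - 2)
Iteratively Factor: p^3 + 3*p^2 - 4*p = (p + 4)*(p^2 - p) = (p - 1)*(p + 4)*(p)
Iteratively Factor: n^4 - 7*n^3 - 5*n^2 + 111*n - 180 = (n - 5)*(n^3 - 2*n^2 - 15*n + 36) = (n - 5)*(n - 3)*(n^2 + n - 12) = (n - 5)*(n - 3)*(n + 4)*(n - 3)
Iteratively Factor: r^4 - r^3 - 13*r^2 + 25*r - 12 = (r - 1)*(r^3 - 13*r + 12) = (r - 3)*(r - 1)*(r^2 + 3*r - 4) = (r - 3)*(r - 1)^2*(r + 4)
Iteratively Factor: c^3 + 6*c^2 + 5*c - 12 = (c + 4)*(c^2 + 2*c - 3) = (c - 1)*(c + 4)*(c + 3)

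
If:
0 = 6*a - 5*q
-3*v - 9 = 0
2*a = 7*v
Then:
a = -21/2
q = -63/5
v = -3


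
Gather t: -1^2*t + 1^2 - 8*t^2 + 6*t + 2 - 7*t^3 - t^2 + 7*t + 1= -7*t^3 - 9*t^2 + 12*t + 4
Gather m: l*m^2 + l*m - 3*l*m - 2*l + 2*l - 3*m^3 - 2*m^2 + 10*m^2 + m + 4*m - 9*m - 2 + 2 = -3*m^3 + m^2*(l + 8) + m*(-2*l - 4)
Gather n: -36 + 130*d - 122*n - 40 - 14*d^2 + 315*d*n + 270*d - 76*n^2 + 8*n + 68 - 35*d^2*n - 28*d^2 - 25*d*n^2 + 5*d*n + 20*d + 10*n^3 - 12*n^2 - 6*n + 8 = -42*d^2 + 420*d + 10*n^3 + n^2*(-25*d - 88) + n*(-35*d^2 + 320*d - 120)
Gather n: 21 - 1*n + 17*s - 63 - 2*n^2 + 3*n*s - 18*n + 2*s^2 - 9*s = -2*n^2 + n*(3*s - 19) + 2*s^2 + 8*s - 42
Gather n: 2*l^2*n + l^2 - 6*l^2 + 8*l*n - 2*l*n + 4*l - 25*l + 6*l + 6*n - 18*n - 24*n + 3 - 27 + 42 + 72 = -5*l^2 - 15*l + n*(2*l^2 + 6*l - 36) + 90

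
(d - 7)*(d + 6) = d^2 - d - 42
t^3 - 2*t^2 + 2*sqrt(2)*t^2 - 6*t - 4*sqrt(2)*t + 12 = (t - 2)*(t - sqrt(2))*(t + 3*sqrt(2))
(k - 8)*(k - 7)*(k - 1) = k^3 - 16*k^2 + 71*k - 56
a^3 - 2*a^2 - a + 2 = (a - 2)*(a - 1)*(a + 1)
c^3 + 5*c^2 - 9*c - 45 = (c - 3)*(c + 3)*(c + 5)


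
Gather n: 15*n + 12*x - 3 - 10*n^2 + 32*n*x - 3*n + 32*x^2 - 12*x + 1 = -10*n^2 + n*(32*x + 12) + 32*x^2 - 2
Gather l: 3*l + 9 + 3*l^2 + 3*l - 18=3*l^2 + 6*l - 9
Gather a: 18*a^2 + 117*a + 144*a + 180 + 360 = 18*a^2 + 261*a + 540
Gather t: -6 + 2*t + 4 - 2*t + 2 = 0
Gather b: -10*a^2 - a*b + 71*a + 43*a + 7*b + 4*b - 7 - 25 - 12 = -10*a^2 + 114*a + b*(11 - a) - 44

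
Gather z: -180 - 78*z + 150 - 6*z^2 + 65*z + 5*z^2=-z^2 - 13*z - 30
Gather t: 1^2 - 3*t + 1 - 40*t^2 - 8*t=-40*t^2 - 11*t + 2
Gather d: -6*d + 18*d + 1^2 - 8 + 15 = 12*d + 8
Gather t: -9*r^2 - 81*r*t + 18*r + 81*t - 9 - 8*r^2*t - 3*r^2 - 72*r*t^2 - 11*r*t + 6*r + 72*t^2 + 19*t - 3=-12*r^2 + 24*r + t^2*(72 - 72*r) + t*(-8*r^2 - 92*r + 100) - 12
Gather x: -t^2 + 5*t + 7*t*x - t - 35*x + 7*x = -t^2 + 4*t + x*(7*t - 28)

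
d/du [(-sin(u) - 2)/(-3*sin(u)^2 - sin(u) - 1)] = (-12*sin(u) + 3*cos(u)^2 - 4)*cos(u)/(3*sin(u)^2 + sin(u) + 1)^2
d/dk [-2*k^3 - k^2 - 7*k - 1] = -6*k^2 - 2*k - 7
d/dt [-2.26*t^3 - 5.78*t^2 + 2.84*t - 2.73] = -6.78*t^2 - 11.56*t + 2.84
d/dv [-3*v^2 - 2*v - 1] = -6*v - 2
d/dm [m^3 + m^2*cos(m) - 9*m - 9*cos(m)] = -m^2*sin(m) + 3*m^2 + 2*m*cos(m) + 9*sin(m) - 9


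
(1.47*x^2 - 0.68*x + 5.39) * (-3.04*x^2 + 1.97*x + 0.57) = -4.4688*x^4 + 4.9631*x^3 - 16.8873*x^2 + 10.2307*x + 3.0723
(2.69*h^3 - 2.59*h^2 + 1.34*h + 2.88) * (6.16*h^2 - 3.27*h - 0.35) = 16.5704*h^5 - 24.7507*h^4 + 15.7822*h^3 + 14.2655*h^2 - 9.8866*h - 1.008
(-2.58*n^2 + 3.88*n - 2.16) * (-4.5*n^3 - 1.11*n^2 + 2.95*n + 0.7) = 11.61*n^5 - 14.5962*n^4 - 2.1978*n^3 + 12.0376*n^2 - 3.656*n - 1.512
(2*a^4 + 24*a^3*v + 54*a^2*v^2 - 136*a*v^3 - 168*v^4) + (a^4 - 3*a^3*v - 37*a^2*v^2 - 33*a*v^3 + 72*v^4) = 3*a^4 + 21*a^3*v + 17*a^2*v^2 - 169*a*v^3 - 96*v^4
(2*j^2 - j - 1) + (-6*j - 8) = 2*j^2 - 7*j - 9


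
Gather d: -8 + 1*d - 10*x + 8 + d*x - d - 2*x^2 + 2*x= d*x - 2*x^2 - 8*x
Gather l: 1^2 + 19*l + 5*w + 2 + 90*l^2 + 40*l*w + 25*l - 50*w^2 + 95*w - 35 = 90*l^2 + l*(40*w + 44) - 50*w^2 + 100*w - 32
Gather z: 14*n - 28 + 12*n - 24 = 26*n - 52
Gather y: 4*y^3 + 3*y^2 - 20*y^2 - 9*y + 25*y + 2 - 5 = 4*y^3 - 17*y^2 + 16*y - 3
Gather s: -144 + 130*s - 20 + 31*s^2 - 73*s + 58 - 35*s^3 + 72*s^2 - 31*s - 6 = -35*s^3 + 103*s^2 + 26*s - 112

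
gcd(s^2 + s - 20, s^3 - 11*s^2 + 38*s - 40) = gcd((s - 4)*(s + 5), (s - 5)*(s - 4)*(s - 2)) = s - 4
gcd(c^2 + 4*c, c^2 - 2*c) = c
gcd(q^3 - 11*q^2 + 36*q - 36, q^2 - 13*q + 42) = q - 6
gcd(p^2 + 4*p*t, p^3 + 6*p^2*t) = p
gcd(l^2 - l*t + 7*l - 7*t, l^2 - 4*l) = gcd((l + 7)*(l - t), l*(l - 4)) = 1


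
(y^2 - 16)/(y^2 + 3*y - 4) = (y - 4)/(y - 1)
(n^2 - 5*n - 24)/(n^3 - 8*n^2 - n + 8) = (n + 3)/(n^2 - 1)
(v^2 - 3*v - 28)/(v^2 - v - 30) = (-v^2 + 3*v + 28)/(-v^2 + v + 30)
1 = 1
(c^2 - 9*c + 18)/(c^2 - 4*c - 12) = (c - 3)/(c + 2)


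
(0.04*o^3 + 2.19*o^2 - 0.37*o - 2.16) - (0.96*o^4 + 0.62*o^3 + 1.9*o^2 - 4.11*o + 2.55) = -0.96*o^4 - 0.58*o^3 + 0.29*o^2 + 3.74*o - 4.71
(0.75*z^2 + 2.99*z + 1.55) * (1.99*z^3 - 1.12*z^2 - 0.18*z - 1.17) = 1.4925*z^5 + 5.1101*z^4 - 0.3993*z^3 - 3.1517*z^2 - 3.7773*z - 1.8135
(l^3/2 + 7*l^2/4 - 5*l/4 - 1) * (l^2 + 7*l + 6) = l^5/2 + 21*l^4/4 + 14*l^3 + 3*l^2/4 - 29*l/2 - 6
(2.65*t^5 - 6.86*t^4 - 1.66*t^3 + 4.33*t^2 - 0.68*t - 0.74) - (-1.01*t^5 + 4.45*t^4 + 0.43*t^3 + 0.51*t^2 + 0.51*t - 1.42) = 3.66*t^5 - 11.31*t^4 - 2.09*t^3 + 3.82*t^2 - 1.19*t + 0.68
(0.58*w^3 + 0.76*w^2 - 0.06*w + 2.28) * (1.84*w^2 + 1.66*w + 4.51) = 1.0672*w^5 + 2.3612*w^4 + 3.767*w^3 + 7.5232*w^2 + 3.5142*w + 10.2828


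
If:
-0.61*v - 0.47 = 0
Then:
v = -0.77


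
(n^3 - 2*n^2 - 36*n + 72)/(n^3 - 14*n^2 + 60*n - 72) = (n + 6)/(n - 6)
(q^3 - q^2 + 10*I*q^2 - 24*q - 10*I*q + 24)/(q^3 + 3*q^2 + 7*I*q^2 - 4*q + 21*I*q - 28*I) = (q^2 + 10*I*q - 24)/(q^2 + q*(4 + 7*I) + 28*I)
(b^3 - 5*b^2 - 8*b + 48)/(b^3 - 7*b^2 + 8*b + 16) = (b + 3)/(b + 1)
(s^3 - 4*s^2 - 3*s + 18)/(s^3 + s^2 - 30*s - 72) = (s^3 - 4*s^2 - 3*s + 18)/(s^3 + s^2 - 30*s - 72)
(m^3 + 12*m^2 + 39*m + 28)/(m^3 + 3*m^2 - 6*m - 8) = (m + 7)/(m - 2)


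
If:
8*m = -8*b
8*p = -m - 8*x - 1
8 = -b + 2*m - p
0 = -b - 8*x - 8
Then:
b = -71/26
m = 71/26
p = 5/26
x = -137/208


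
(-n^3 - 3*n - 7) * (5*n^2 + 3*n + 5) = -5*n^5 - 3*n^4 - 20*n^3 - 44*n^2 - 36*n - 35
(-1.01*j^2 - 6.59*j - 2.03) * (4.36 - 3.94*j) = 3.9794*j^3 + 21.561*j^2 - 20.7342*j - 8.8508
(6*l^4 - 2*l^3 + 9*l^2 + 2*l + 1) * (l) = 6*l^5 - 2*l^4 + 9*l^3 + 2*l^2 + l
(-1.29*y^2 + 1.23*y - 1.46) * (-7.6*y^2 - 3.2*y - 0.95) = 9.804*y^4 - 5.22*y^3 + 8.3855*y^2 + 3.5035*y + 1.387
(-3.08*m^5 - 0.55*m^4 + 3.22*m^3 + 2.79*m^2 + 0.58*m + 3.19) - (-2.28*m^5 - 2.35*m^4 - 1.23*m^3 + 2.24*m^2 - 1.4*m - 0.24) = -0.8*m^5 + 1.8*m^4 + 4.45*m^3 + 0.55*m^2 + 1.98*m + 3.43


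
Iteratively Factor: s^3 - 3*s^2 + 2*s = (s - 2)*(s^2 - s) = (s - 2)*(s - 1)*(s)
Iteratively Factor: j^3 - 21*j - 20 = (j + 4)*(j^2 - 4*j - 5) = (j + 1)*(j + 4)*(j - 5)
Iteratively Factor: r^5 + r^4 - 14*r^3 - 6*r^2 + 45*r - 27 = (r + 3)*(r^4 - 2*r^3 - 8*r^2 + 18*r - 9) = (r - 1)*(r + 3)*(r^3 - r^2 - 9*r + 9) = (r - 3)*(r - 1)*(r + 3)*(r^2 + 2*r - 3) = (r - 3)*(r - 1)^2*(r + 3)*(r + 3)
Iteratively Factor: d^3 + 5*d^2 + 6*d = (d)*(d^2 + 5*d + 6) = d*(d + 2)*(d + 3)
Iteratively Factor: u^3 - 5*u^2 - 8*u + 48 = (u - 4)*(u^2 - u - 12) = (u - 4)*(u + 3)*(u - 4)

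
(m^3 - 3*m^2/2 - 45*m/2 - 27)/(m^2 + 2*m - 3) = (m^2 - 9*m/2 - 9)/(m - 1)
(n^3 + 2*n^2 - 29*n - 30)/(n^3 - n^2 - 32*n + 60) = (n + 1)/(n - 2)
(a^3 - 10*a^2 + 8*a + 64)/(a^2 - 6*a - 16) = a - 4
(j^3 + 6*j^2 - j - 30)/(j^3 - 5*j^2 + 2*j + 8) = (j^2 + 8*j + 15)/(j^2 - 3*j - 4)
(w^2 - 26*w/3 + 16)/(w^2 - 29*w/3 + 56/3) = (w - 6)/(w - 7)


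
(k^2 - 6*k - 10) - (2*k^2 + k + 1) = -k^2 - 7*k - 11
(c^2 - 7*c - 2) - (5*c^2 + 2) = -4*c^2 - 7*c - 4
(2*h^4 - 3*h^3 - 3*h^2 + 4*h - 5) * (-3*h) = -6*h^5 + 9*h^4 + 9*h^3 - 12*h^2 + 15*h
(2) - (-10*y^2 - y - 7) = 10*y^2 + y + 9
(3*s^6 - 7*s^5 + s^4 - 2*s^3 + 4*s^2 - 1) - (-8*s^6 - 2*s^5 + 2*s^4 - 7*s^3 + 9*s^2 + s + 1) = 11*s^6 - 5*s^5 - s^4 + 5*s^3 - 5*s^2 - s - 2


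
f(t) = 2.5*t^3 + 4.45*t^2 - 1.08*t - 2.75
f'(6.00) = 322.32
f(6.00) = 690.97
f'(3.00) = 93.12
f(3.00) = 101.56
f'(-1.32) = 0.24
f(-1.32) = 0.68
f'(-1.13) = -1.56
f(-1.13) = 0.55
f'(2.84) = 84.69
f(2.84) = 87.34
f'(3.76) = 138.42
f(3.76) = 188.99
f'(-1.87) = 8.50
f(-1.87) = -1.52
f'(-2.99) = 39.36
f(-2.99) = -26.56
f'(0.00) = -1.08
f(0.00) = -2.75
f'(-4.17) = 92.22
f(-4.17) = -102.15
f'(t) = 7.5*t^2 + 8.9*t - 1.08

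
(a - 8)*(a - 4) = a^2 - 12*a + 32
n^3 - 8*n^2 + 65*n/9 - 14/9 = (n - 7)*(n - 2/3)*(n - 1/3)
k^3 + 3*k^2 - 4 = (k - 1)*(k + 2)^2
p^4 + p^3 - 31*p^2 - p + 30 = (p - 5)*(p - 1)*(p + 1)*(p + 6)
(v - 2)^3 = v^3 - 6*v^2 + 12*v - 8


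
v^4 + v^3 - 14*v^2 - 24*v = v*(v - 4)*(v + 2)*(v + 3)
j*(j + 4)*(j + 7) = j^3 + 11*j^2 + 28*j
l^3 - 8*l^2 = l^2*(l - 8)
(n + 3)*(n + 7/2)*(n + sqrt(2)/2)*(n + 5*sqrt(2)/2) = n^4 + 3*sqrt(2)*n^3 + 13*n^3/2 + 13*n^2 + 39*sqrt(2)*n^2/2 + 65*n/4 + 63*sqrt(2)*n/2 + 105/4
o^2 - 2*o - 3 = (o - 3)*(o + 1)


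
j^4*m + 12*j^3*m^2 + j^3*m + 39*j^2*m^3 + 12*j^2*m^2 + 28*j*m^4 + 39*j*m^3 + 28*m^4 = (j + m)*(j + 4*m)*(j + 7*m)*(j*m + m)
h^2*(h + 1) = h^3 + h^2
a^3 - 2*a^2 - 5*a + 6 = (a - 3)*(a - 1)*(a + 2)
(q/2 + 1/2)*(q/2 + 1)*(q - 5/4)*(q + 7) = q^4/4 + 35*q^3/16 + 21*q^2/8 - 59*q/16 - 35/8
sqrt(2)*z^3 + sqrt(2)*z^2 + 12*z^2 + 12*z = z*(z + 6*sqrt(2))*(sqrt(2)*z + sqrt(2))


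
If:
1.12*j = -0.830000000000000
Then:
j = -0.74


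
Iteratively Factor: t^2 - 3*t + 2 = (t - 2)*(t - 1)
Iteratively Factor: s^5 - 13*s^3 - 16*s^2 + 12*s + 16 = (s + 2)*(s^4 - 2*s^3 - 9*s^2 + 2*s + 8) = (s + 1)*(s + 2)*(s^3 - 3*s^2 - 6*s + 8) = (s - 4)*(s + 1)*(s + 2)*(s^2 + s - 2) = (s - 4)*(s + 1)*(s + 2)^2*(s - 1)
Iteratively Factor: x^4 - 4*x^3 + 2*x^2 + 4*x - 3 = (x - 1)*(x^3 - 3*x^2 - x + 3) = (x - 1)^2*(x^2 - 2*x - 3) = (x - 1)^2*(x + 1)*(x - 3)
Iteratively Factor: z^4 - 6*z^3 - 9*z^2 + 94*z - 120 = (z - 5)*(z^3 - z^2 - 14*z + 24) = (z - 5)*(z - 3)*(z^2 + 2*z - 8) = (z - 5)*(z - 3)*(z - 2)*(z + 4)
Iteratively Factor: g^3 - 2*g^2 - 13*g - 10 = (g - 5)*(g^2 + 3*g + 2) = (g - 5)*(g + 2)*(g + 1)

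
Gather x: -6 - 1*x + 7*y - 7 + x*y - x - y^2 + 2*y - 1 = x*(y - 2) - y^2 + 9*y - 14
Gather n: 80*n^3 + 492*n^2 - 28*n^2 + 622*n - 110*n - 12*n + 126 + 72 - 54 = 80*n^3 + 464*n^2 + 500*n + 144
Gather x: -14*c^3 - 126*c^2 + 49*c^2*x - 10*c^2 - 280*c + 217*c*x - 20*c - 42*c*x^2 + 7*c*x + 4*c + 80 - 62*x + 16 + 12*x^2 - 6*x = -14*c^3 - 136*c^2 - 296*c + x^2*(12 - 42*c) + x*(49*c^2 + 224*c - 68) + 96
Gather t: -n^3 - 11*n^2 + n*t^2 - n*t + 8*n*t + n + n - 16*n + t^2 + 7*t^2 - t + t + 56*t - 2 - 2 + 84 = -n^3 - 11*n^2 - 14*n + t^2*(n + 8) + t*(7*n + 56) + 80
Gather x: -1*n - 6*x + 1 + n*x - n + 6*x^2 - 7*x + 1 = -2*n + 6*x^2 + x*(n - 13) + 2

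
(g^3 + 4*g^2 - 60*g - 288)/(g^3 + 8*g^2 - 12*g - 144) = (g - 8)/(g - 4)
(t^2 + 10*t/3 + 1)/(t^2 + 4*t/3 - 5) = (3*t + 1)/(3*t - 5)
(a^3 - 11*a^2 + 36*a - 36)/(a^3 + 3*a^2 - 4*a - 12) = (a^2 - 9*a + 18)/(a^2 + 5*a + 6)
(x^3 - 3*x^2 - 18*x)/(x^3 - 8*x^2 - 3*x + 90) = x/(x - 5)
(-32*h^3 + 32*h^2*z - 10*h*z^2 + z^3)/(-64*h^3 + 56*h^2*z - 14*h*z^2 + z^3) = (-4*h + z)/(-8*h + z)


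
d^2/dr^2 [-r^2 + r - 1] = -2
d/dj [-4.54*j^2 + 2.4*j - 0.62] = 2.4 - 9.08*j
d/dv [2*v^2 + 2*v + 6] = 4*v + 2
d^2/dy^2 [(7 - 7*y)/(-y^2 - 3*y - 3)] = 14*((y - 1)*(2*y + 3)^2 - (3*y + 2)*(y^2 + 3*y + 3))/(y^2 + 3*y + 3)^3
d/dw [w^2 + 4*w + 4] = 2*w + 4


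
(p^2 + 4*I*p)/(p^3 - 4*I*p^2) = (p + 4*I)/(p*(p - 4*I))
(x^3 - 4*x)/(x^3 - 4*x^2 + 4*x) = (x + 2)/(x - 2)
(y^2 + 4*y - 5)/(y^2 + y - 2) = (y + 5)/(y + 2)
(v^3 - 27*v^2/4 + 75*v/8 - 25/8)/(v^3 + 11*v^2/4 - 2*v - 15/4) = (2*v^2 - 11*v + 5)/(2*(v^2 + 4*v + 3))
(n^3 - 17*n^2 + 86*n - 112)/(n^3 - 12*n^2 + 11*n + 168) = (n - 2)/(n + 3)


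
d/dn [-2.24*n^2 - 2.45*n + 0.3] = -4.48*n - 2.45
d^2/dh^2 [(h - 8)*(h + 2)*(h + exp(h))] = h^2*exp(h) - 2*h*exp(h) + 6*h - 26*exp(h) - 12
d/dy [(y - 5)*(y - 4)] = 2*y - 9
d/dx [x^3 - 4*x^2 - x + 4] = 3*x^2 - 8*x - 1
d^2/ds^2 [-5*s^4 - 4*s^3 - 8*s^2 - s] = -60*s^2 - 24*s - 16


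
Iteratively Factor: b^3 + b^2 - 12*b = (b - 3)*(b^2 + 4*b) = (b - 3)*(b + 4)*(b)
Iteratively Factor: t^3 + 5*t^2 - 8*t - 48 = (t + 4)*(t^2 + t - 12) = (t - 3)*(t + 4)*(t + 4)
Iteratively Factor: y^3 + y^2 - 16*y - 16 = (y - 4)*(y^2 + 5*y + 4) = (y - 4)*(y + 4)*(y + 1)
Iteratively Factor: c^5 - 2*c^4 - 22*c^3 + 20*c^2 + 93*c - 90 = (c - 2)*(c^4 - 22*c^2 - 24*c + 45) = (c - 2)*(c + 3)*(c^3 - 3*c^2 - 13*c + 15) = (c - 2)*(c - 1)*(c + 3)*(c^2 - 2*c - 15) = (c - 2)*(c - 1)*(c + 3)^2*(c - 5)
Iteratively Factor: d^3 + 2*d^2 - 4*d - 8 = (d + 2)*(d^2 - 4) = (d + 2)^2*(d - 2)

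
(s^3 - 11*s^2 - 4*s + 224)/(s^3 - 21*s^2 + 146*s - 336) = (s + 4)/(s - 6)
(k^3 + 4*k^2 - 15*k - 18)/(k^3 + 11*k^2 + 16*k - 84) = (k^2 - 2*k - 3)/(k^2 + 5*k - 14)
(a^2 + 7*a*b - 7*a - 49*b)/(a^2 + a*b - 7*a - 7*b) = (a + 7*b)/(a + b)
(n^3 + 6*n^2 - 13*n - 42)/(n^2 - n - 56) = (n^2 - n - 6)/(n - 8)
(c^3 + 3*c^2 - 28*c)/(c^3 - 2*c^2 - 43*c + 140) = c/(c - 5)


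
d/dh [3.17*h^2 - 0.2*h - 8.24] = 6.34*h - 0.2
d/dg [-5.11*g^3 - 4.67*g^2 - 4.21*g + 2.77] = -15.33*g^2 - 9.34*g - 4.21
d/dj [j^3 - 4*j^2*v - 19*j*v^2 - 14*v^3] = 3*j^2 - 8*j*v - 19*v^2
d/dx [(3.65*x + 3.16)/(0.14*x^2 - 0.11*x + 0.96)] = (-0.511*x^2 - 0.8848*x + 3.8516)/(0.0196*x^4 - 0.0308*x^3 + 0.2809*x^2 - 0.2112*x + 0.9216)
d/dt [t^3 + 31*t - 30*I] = 3*t^2 + 31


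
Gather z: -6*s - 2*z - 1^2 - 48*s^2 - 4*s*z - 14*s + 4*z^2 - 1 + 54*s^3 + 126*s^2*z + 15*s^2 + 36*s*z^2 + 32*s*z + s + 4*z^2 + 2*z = 54*s^3 - 33*s^2 - 19*s + z^2*(36*s + 8) + z*(126*s^2 + 28*s) - 2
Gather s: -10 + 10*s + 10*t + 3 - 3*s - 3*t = 7*s + 7*t - 7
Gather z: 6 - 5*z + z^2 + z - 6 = z^2 - 4*z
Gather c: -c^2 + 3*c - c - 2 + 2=-c^2 + 2*c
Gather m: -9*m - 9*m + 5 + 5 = 10 - 18*m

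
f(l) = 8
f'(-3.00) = 0.00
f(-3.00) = 8.00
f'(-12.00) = 0.00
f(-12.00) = 8.00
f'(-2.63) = 0.00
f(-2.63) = 8.00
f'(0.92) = 0.00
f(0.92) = 8.00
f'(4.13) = 0.00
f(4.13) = 8.00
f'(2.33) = 0.00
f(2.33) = 8.00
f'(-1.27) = 0.00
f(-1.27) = 8.00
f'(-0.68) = 0.00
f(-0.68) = 8.00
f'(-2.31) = 0.00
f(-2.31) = 8.00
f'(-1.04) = 0.00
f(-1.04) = 8.00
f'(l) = 0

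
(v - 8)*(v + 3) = v^2 - 5*v - 24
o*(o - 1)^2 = o^3 - 2*o^2 + o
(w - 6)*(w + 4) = w^2 - 2*w - 24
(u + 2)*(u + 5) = u^2 + 7*u + 10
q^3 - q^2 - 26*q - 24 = (q - 6)*(q + 1)*(q + 4)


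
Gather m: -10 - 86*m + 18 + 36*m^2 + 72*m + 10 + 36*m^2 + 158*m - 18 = 72*m^2 + 144*m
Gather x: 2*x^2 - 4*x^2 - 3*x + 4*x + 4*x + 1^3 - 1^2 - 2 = -2*x^2 + 5*x - 2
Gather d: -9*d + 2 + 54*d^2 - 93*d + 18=54*d^2 - 102*d + 20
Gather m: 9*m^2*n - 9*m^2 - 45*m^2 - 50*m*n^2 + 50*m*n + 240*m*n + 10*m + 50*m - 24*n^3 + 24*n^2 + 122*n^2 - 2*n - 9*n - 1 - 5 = m^2*(9*n - 54) + m*(-50*n^2 + 290*n + 60) - 24*n^3 + 146*n^2 - 11*n - 6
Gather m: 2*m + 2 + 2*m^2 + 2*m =2*m^2 + 4*m + 2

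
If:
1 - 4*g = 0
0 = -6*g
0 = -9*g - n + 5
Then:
No Solution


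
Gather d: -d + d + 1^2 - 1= 0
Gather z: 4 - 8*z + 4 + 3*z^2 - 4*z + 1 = 3*z^2 - 12*z + 9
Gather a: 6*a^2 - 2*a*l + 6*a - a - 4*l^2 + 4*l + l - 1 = 6*a^2 + a*(5 - 2*l) - 4*l^2 + 5*l - 1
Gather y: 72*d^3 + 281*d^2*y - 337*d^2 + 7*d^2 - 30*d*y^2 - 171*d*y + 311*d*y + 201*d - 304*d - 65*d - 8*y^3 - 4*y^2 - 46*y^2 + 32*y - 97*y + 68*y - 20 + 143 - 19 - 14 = 72*d^3 - 330*d^2 - 168*d - 8*y^3 + y^2*(-30*d - 50) + y*(281*d^2 + 140*d + 3) + 90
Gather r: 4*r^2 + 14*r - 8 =4*r^2 + 14*r - 8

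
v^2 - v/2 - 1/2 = (v - 1)*(v + 1/2)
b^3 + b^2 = b^2*(b + 1)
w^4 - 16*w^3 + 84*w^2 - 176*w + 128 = (w - 8)*(w - 4)*(w - 2)^2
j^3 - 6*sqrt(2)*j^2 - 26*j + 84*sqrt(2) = (j - 7*sqrt(2))*(j - 2*sqrt(2))*(j + 3*sqrt(2))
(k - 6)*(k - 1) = k^2 - 7*k + 6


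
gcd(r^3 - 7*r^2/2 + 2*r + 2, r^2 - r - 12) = 1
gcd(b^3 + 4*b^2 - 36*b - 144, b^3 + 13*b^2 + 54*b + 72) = b^2 + 10*b + 24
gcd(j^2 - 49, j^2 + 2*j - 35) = j + 7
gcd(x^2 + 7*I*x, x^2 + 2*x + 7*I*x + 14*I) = x + 7*I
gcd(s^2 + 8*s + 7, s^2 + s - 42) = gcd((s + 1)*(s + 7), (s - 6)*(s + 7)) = s + 7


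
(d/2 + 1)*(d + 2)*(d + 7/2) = d^3/2 + 15*d^2/4 + 9*d + 7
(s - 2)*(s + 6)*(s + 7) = s^3 + 11*s^2 + 16*s - 84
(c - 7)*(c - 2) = c^2 - 9*c + 14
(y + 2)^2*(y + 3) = y^3 + 7*y^2 + 16*y + 12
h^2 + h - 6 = (h - 2)*(h + 3)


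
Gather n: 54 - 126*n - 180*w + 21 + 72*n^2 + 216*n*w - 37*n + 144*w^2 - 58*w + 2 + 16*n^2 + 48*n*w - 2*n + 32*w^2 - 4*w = 88*n^2 + n*(264*w - 165) + 176*w^2 - 242*w + 77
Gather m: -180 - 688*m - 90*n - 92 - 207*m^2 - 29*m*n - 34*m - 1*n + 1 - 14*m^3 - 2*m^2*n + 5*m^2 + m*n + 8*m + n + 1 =-14*m^3 + m^2*(-2*n - 202) + m*(-28*n - 714) - 90*n - 270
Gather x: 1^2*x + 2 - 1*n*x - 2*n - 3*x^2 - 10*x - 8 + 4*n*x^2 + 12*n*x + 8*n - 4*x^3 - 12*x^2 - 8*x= 6*n - 4*x^3 + x^2*(4*n - 15) + x*(11*n - 17) - 6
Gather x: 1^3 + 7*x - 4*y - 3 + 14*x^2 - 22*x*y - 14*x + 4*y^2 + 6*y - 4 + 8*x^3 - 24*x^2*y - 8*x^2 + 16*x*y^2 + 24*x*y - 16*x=8*x^3 + x^2*(6 - 24*y) + x*(16*y^2 + 2*y - 23) + 4*y^2 + 2*y - 6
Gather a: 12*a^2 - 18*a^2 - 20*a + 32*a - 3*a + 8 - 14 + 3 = -6*a^2 + 9*a - 3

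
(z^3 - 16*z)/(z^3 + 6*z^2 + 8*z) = (z - 4)/(z + 2)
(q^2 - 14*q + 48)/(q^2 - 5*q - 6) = (q - 8)/(q + 1)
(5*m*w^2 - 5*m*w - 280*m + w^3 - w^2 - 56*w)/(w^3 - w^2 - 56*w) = (5*m + w)/w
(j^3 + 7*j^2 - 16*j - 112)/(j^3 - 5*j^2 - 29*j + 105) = (j^3 + 7*j^2 - 16*j - 112)/(j^3 - 5*j^2 - 29*j + 105)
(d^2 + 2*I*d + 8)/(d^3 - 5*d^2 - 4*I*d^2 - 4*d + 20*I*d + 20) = (d + 4*I)/(d^2 - d*(5 + 2*I) + 10*I)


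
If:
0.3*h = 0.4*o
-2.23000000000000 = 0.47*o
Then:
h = -6.33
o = -4.74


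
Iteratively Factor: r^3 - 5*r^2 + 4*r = (r)*(r^2 - 5*r + 4) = r*(r - 1)*(r - 4)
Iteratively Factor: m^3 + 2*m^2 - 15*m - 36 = (m + 3)*(m^2 - m - 12) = (m + 3)^2*(m - 4)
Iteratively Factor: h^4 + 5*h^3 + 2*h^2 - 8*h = (h)*(h^3 + 5*h^2 + 2*h - 8) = h*(h - 1)*(h^2 + 6*h + 8) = h*(h - 1)*(h + 4)*(h + 2)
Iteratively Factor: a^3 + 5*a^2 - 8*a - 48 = (a + 4)*(a^2 + a - 12) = (a + 4)^2*(a - 3)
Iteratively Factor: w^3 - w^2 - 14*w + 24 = (w - 2)*(w^2 + w - 12) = (w - 3)*(w - 2)*(w + 4)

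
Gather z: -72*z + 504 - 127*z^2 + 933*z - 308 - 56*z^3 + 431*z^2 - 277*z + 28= -56*z^3 + 304*z^2 + 584*z + 224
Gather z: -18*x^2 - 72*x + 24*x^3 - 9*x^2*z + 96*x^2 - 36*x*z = 24*x^3 + 78*x^2 - 72*x + z*(-9*x^2 - 36*x)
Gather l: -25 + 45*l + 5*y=45*l + 5*y - 25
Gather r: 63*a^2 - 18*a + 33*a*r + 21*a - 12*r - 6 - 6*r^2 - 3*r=63*a^2 + 3*a - 6*r^2 + r*(33*a - 15) - 6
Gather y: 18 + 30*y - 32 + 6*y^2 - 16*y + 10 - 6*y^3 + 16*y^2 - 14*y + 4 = -6*y^3 + 22*y^2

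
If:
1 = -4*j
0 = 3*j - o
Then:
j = -1/4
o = -3/4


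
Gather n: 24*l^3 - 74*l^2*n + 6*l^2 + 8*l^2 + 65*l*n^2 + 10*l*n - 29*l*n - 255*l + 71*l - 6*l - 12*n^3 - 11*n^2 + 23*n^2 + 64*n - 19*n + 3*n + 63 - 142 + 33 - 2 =24*l^3 + 14*l^2 - 190*l - 12*n^3 + n^2*(65*l + 12) + n*(-74*l^2 - 19*l + 48) - 48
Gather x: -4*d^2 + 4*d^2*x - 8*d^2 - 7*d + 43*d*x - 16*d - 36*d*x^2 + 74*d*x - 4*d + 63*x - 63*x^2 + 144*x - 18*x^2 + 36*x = -12*d^2 - 27*d + x^2*(-36*d - 81) + x*(4*d^2 + 117*d + 243)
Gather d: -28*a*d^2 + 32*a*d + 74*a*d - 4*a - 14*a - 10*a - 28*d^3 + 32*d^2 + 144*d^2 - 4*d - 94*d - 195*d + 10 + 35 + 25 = -28*a - 28*d^3 + d^2*(176 - 28*a) + d*(106*a - 293) + 70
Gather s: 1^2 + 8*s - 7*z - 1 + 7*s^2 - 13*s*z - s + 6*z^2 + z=7*s^2 + s*(7 - 13*z) + 6*z^2 - 6*z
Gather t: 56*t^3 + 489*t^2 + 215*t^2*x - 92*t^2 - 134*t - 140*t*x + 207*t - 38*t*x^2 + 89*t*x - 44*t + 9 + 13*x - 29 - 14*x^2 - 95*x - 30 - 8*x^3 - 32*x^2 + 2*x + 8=56*t^3 + t^2*(215*x + 397) + t*(-38*x^2 - 51*x + 29) - 8*x^3 - 46*x^2 - 80*x - 42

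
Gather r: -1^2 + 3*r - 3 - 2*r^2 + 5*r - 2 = -2*r^2 + 8*r - 6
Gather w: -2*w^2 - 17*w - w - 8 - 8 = -2*w^2 - 18*w - 16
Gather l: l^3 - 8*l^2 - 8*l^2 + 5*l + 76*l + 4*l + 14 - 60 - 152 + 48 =l^3 - 16*l^2 + 85*l - 150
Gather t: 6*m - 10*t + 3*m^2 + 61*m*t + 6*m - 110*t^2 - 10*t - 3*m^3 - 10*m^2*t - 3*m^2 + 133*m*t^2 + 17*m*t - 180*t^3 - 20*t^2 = -3*m^3 + 12*m - 180*t^3 + t^2*(133*m - 130) + t*(-10*m^2 + 78*m - 20)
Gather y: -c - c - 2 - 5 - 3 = -2*c - 10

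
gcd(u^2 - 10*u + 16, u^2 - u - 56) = u - 8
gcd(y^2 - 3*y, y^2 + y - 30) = 1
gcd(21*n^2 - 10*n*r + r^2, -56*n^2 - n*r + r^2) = 1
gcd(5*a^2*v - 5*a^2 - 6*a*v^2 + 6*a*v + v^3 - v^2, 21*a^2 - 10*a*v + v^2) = 1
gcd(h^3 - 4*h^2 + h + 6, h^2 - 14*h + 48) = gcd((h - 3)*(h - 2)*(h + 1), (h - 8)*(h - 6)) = 1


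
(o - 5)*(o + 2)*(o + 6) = o^3 + 3*o^2 - 28*o - 60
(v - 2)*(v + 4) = v^2 + 2*v - 8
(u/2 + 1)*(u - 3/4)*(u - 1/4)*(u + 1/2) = u^4/2 + 3*u^3/4 - 21*u^2/32 - 17*u/64 + 3/32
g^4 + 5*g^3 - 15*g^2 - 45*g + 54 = (g - 3)*(g - 1)*(g + 3)*(g + 6)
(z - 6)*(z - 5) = z^2 - 11*z + 30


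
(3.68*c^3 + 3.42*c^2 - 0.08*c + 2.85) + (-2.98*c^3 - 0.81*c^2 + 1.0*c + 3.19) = 0.7*c^3 + 2.61*c^2 + 0.92*c + 6.04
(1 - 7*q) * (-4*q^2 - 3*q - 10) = 28*q^3 + 17*q^2 + 67*q - 10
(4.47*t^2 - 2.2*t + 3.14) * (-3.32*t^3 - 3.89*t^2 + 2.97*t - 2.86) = -14.8404*t^5 - 10.0843*t^4 + 11.4091*t^3 - 31.5328*t^2 + 15.6178*t - 8.9804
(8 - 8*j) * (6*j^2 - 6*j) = -48*j^3 + 96*j^2 - 48*j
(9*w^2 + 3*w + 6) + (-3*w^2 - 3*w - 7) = 6*w^2 - 1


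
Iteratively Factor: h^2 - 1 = (h + 1)*(h - 1)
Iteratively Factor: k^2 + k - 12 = (k + 4)*(k - 3)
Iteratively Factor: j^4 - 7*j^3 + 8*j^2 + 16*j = (j)*(j^3 - 7*j^2 + 8*j + 16) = j*(j - 4)*(j^2 - 3*j - 4) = j*(j - 4)^2*(j + 1)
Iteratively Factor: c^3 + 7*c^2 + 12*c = (c)*(c^2 + 7*c + 12) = c*(c + 3)*(c + 4)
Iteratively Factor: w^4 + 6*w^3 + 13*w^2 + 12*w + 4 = (w + 2)*(w^3 + 4*w^2 + 5*w + 2) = (w + 2)^2*(w^2 + 2*w + 1) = (w + 1)*(w + 2)^2*(w + 1)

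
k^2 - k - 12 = (k - 4)*(k + 3)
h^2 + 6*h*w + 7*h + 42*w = (h + 7)*(h + 6*w)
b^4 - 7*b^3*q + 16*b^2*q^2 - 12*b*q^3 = b*(b - 3*q)*(b - 2*q)^2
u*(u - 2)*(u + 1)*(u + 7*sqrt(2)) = u^4 - u^3 + 7*sqrt(2)*u^3 - 7*sqrt(2)*u^2 - 2*u^2 - 14*sqrt(2)*u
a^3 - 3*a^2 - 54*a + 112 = (a - 8)*(a - 2)*(a + 7)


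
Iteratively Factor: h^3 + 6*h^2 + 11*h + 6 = (h + 1)*(h^2 + 5*h + 6) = (h + 1)*(h + 2)*(h + 3)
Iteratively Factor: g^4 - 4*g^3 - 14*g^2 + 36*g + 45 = (g - 3)*(g^3 - g^2 - 17*g - 15) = (g - 5)*(g - 3)*(g^2 + 4*g + 3) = (g - 5)*(g - 3)*(g + 3)*(g + 1)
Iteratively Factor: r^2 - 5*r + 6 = (r - 2)*(r - 3)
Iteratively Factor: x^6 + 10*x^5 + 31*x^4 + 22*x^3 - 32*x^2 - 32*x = (x + 1)*(x^5 + 9*x^4 + 22*x^3 - 32*x) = (x + 1)*(x + 4)*(x^4 + 5*x^3 + 2*x^2 - 8*x) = (x + 1)*(x + 2)*(x + 4)*(x^3 + 3*x^2 - 4*x) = (x + 1)*(x + 2)*(x + 4)^2*(x^2 - x) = x*(x + 1)*(x + 2)*(x + 4)^2*(x - 1)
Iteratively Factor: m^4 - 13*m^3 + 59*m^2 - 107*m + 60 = (m - 3)*(m^3 - 10*m^2 + 29*m - 20) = (m - 5)*(m - 3)*(m^2 - 5*m + 4) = (m - 5)*(m - 4)*(m - 3)*(m - 1)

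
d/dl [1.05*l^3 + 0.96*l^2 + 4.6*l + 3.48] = 3.15*l^2 + 1.92*l + 4.6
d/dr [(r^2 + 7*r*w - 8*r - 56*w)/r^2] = (-7*r*w + 8*r + 112*w)/r^3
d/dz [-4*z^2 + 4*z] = 4 - 8*z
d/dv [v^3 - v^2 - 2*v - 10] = 3*v^2 - 2*v - 2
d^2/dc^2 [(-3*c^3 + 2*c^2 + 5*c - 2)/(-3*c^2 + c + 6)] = 4*(3*c^3 + 18*c - 2)/(27*c^6 - 27*c^5 - 153*c^4 + 107*c^3 + 306*c^2 - 108*c - 216)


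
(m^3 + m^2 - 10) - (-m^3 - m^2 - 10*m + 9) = 2*m^3 + 2*m^2 + 10*m - 19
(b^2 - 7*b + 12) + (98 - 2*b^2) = -b^2 - 7*b + 110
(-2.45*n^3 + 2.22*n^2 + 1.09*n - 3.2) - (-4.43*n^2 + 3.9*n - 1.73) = -2.45*n^3 + 6.65*n^2 - 2.81*n - 1.47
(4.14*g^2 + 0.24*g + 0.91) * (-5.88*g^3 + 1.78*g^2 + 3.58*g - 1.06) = -24.3432*g^5 + 5.958*g^4 + 9.8976*g^3 - 1.9094*g^2 + 3.0034*g - 0.9646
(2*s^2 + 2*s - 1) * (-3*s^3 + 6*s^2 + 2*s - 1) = -6*s^5 + 6*s^4 + 19*s^3 - 4*s^2 - 4*s + 1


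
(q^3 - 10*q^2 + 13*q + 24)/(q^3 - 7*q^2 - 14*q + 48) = (q^2 - 2*q - 3)/(q^2 + q - 6)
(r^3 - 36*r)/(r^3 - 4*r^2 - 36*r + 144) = r/(r - 4)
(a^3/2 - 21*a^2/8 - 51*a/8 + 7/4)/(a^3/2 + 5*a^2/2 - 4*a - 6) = (4*a^3 - 21*a^2 - 51*a + 14)/(4*(a^3 + 5*a^2 - 8*a - 12))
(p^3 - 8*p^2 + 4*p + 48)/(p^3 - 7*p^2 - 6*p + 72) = (p + 2)/(p + 3)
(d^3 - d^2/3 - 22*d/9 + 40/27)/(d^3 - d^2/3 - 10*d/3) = (d^2 - 2*d + 8/9)/(d*(d - 2))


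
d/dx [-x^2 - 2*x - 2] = -2*x - 2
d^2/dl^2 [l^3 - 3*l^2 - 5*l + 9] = 6*l - 6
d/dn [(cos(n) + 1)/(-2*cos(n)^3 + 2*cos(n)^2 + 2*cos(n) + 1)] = 2*(2*sin(2*n) - 2*sin(3*n) - sin(4*n))/(cos(n) + 2*cos(2*n) - cos(3*n) + 4)^2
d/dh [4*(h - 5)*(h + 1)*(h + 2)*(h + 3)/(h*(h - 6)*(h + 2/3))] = 12*(3*h^6 - 32*h^5 + 5*h^4 + 270*h^3 - 286*h^2 - 960*h - 360)/(h^2*(9*h^4 - 96*h^3 + 184*h^2 + 384*h + 144))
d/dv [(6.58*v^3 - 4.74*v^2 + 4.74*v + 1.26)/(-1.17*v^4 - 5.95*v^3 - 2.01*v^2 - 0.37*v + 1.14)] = (7.6986*v^6 - 11.0916*v^5 - 24.7914*v^4 + 57.4336*v^3 + 56.2758*v^2 - 5.742*v + 5.8698)/(1.3689*v^8 + 13.923*v^7 + 40.1059*v^6 + 24.7848*v^5 + 5.7755*v^4 - 12.0786*v^3 - 4.4459*v^2 - 0.8436*v + 1.2996)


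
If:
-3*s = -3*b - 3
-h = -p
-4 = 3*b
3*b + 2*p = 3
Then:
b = -4/3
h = 7/2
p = 7/2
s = -1/3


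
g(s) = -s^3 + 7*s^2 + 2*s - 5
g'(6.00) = -22.00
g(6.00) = 43.00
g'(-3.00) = -67.00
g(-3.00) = 79.00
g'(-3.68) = -90.15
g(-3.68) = 132.27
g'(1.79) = 17.45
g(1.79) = 15.27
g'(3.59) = 13.60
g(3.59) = 46.13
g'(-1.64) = -29.03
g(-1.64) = 14.96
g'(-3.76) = -93.05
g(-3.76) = 139.60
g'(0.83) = 11.55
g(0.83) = 0.91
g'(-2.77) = -59.80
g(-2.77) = 64.42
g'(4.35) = 6.13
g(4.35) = 53.84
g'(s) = -3*s^2 + 14*s + 2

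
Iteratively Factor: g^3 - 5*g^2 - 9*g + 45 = (g - 3)*(g^2 - 2*g - 15) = (g - 3)*(g + 3)*(g - 5)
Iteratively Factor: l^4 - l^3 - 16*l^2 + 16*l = (l + 4)*(l^3 - 5*l^2 + 4*l) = l*(l + 4)*(l^2 - 5*l + 4) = l*(l - 4)*(l + 4)*(l - 1)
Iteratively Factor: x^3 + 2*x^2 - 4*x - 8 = (x + 2)*(x^2 - 4) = (x - 2)*(x + 2)*(x + 2)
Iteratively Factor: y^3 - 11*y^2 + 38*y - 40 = (y - 2)*(y^2 - 9*y + 20) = (y - 4)*(y - 2)*(y - 5)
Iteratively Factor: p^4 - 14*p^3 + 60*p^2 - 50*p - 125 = (p - 5)*(p^3 - 9*p^2 + 15*p + 25) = (p - 5)^2*(p^2 - 4*p - 5) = (p - 5)^2*(p + 1)*(p - 5)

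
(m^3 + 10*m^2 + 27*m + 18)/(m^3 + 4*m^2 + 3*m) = (m + 6)/m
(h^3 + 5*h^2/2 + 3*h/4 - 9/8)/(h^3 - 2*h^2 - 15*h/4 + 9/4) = (h + 3/2)/(h - 3)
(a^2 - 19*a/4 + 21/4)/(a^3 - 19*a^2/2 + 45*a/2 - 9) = (4*a - 7)/(2*(2*a^2 - 13*a + 6))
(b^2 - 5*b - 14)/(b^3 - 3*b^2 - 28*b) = (b + 2)/(b*(b + 4))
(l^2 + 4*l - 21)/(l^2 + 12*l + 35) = (l - 3)/(l + 5)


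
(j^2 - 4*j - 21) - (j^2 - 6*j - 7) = 2*j - 14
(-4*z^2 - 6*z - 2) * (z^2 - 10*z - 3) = -4*z^4 + 34*z^3 + 70*z^2 + 38*z + 6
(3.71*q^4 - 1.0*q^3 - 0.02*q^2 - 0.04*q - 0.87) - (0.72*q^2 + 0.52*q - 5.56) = 3.71*q^4 - 1.0*q^3 - 0.74*q^2 - 0.56*q + 4.69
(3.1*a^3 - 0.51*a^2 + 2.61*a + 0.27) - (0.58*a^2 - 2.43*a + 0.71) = 3.1*a^3 - 1.09*a^2 + 5.04*a - 0.44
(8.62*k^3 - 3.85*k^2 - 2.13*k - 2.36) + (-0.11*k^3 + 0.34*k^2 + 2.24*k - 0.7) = 8.51*k^3 - 3.51*k^2 + 0.11*k - 3.06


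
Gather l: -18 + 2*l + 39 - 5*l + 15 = 36 - 3*l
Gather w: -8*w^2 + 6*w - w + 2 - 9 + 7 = -8*w^2 + 5*w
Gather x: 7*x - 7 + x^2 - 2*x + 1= x^2 + 5*x - 6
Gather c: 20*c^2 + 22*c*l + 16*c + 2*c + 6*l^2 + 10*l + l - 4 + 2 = 20*c^2 + c*(22*l + 18) + 6*l^2 + 11*l - 2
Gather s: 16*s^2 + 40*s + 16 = 16*s^2 + 40*s + 16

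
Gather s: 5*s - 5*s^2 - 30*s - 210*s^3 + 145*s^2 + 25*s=-210*s^3 + 140*s^2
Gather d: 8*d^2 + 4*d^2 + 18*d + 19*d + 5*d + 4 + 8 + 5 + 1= 12*d^2 + 42*d + 18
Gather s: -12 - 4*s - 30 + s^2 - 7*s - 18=s^2 - 11*s - 60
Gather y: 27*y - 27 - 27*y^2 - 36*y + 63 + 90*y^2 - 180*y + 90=63*y^2 - 189*y + 126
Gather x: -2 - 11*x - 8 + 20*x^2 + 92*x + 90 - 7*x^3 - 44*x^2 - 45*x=-7*x^3 - 24*x^2 + 36*x + 80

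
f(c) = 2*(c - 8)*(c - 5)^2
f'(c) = 2*(c - 8)*(2*c - 10) + 2*(c - 5)^2 = 6*(c - 7)*(c - 5)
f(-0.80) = -592.06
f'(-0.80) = 271.44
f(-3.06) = -1436.99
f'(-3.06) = 486.50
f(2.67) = -57.87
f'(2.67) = 60.53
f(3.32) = -26.42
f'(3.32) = 37.09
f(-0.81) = -594.78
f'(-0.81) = 272.26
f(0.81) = -252.46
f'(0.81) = 155.62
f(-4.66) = -2362.75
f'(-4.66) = 675.81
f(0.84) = -247.82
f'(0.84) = 153.75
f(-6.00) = -3388.00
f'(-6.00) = 858.00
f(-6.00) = -3388.00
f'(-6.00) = 858.00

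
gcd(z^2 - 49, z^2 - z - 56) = z + 7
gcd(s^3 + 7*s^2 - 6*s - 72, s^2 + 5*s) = 1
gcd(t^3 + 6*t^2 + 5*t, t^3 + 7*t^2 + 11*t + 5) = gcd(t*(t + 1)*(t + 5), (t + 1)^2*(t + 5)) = t^2 + 6*t + 5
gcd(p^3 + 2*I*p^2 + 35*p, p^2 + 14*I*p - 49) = p + 7*I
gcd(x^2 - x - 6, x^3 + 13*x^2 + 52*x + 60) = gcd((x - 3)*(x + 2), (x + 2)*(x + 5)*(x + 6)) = x + 2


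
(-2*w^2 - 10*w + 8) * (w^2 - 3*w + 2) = -2*w^4 - 4*w^3 + 34*w^2 - 44*w + 16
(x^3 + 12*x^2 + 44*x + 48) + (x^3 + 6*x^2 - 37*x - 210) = 2*x^3 + 18*x^2 + 7*x - 162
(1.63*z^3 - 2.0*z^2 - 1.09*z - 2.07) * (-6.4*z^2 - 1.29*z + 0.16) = -10.432*z^5 + 10.6973*z^4 + 9.8168*z^3 + 14.3341*z^2 + 2.4959*z - 0.3312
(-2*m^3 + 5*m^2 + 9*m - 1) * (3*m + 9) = -6*m^4 - 3*m^3 + 72*m^2 + 78*m - 9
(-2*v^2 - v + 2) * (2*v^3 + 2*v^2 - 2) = -4*v^5 - 6*v^4 + 2*v^3 + 8*v^2 + 2*v - 4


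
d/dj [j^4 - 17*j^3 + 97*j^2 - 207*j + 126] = 4*j^3 - 51*j^2 + 194*j - 207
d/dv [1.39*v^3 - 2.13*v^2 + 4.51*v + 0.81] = 4.17*v^2 - 4.26*v + 4.51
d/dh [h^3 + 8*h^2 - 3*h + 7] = 3*h^2 + 16*h - 3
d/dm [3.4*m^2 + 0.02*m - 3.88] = 6.8*m + 0.02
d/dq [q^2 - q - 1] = 2*q - 1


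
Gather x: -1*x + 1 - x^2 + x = 1 - x^2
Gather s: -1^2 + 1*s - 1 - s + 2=0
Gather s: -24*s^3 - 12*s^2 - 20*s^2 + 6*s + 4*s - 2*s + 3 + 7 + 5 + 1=-24*s^3 - 32*s^2 + 8*s + 16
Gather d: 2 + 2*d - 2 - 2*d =0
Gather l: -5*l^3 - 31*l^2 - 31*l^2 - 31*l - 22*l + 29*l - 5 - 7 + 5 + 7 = -5*l^3 - 62*l^2 - 24*l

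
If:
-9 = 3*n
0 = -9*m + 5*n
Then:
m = -5/3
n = -3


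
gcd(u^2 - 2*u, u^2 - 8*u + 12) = u - 2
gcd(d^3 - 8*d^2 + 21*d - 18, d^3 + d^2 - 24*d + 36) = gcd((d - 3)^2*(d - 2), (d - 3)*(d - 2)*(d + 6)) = d^2 - 5*d + 6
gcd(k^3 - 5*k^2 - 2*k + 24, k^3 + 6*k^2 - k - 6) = 1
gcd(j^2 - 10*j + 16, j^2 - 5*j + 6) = j - 2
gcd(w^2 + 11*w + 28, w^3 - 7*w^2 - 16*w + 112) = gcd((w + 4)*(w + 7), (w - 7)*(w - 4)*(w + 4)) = w + 4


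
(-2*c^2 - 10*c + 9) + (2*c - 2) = -2*c^2 - 8*c + 7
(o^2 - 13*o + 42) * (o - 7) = o^3 - 20*o^2 + 133*o - 294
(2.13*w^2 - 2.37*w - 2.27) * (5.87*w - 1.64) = 12.5031*w^3 - 17.4051*w^2 - 9.4381*w + 3.7228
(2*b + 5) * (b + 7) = 2*b^2 + 19*b + 35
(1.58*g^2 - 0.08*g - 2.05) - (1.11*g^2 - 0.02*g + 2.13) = 0.47*g^2 - 0.06*g - 4.18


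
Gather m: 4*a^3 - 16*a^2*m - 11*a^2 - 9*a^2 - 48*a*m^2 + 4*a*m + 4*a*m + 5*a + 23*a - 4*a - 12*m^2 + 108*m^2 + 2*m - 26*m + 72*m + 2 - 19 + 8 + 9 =4*a^3 - 20*a^2 + 24*a + m^2*(96 - 48*a) + m*(-16*a^2 + 8*a + 48)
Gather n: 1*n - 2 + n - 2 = 2*n - 4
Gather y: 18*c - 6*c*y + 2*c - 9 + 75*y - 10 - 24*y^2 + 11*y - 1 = 20*c - 24*y^2 + y*(86 - 6*c) - 20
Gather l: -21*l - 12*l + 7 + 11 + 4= 22 - 33*l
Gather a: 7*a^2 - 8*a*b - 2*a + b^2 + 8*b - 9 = 7*a^2 + a*(-8*b - 2) + b^2 + 8*b - 9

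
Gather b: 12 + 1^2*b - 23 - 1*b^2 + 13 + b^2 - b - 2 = 0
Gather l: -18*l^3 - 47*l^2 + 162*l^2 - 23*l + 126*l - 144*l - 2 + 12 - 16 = -18*l^3 + 115*l^2 - 41*l - 6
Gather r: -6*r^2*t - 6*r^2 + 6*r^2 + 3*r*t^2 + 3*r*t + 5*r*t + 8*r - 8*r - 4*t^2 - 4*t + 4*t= -6*r^2*t + r*(3*t^2 + 8*t) - 4*t^2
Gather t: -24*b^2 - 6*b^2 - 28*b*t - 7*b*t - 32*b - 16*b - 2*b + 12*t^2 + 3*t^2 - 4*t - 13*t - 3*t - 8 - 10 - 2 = -30*b^2 - 50*b + 15*t^2 + t*(-35*b - 20) - 20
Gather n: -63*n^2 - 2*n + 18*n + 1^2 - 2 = -63*n^2 + 16*n - 1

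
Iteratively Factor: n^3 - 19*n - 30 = (n + 3)*(n^2 - 3*n - 10) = (n + 2)*(n + 3)*(n - 5)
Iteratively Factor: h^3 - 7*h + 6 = (h - 1)*(h^2 + h - 6) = (h - 2)*(h - 1)*(h + 3)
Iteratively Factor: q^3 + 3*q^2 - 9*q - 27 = (q - 3)*(q^2 + 6*q + 9) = (q - 3)*(q + 3)*(q + 3)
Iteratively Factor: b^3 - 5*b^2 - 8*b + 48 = (b - 4)*(b^2 - b - 12) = (b - 4)*(b + 3)*(b - 4)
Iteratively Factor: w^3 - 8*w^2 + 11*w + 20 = (w - 5)*(w^2 - 3*w - 4) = (w - 5)*(w + 1)*(w - 4)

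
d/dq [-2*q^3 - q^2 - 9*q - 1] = -6*q^2 - 2*q - 9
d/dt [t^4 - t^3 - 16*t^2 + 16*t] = 4*t^3 - 3*t^2 - 32*t + 16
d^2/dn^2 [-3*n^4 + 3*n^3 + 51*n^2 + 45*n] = -36*n^2 + 18*n + 102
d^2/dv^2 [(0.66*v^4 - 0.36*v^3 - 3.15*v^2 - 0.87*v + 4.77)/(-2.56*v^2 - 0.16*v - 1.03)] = (-8.65075199999999*v^6 - 1.62201600000001*v^5 - 10.543104*v^4 + 5.20243199999999*v^3 - 245.445912*v^2 - 23.195304*v + 31.307766)/(16.777216*v^6 + 3.145728*v^5 + 20.447232*v^4 + 2.535424*v^3 + 8.226816*v^2 + 0.509232*v + 1.092727)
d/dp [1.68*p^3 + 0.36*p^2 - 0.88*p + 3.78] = 5.04*p^2 + 0.72*p - 0.88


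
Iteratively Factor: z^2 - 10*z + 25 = (z - 5)*(z - 5)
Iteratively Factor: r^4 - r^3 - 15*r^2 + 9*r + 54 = (r + 2)*(r^3 - 3*r^2 - 9*r + 27) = (r - 3)*(r + 2)*(r^2 - 9) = (r - 3)*(r + 2)*(r + 3)*(r - 3)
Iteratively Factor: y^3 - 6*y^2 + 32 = (y + 2)*(y^2 - 8*y + 16) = (y - 4)*(y + 2)*(y - 4)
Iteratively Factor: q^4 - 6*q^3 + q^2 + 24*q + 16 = (q + 1)*(q^3 - 7*q^2 + 8*q + 16) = (q - 4)*(q + 1)*(q^2 - 3*q - 4) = (q - 4)*(q + 1)^2*(q - 4)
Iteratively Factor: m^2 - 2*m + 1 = (m - 1)*(m - 1)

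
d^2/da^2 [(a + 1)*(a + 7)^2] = 6*a + 30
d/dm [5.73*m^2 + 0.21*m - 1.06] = 11.46*m + 0.21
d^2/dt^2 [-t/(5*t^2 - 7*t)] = -50/(125*t^3 - 525*t^2 + 735*t - 343)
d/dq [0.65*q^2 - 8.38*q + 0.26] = 1.3*q - 8.38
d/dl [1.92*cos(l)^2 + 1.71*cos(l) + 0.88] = -(3.84*cos(l) + 1.71)*sin(l)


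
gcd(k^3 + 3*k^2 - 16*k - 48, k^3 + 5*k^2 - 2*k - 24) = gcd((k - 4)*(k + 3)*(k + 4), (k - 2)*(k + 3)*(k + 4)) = k^2 + 7*k + 12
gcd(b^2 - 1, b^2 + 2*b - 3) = b - 1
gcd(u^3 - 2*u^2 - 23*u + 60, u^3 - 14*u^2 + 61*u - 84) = u^2 - 7*u + 12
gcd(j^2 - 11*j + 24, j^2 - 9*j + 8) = j - 8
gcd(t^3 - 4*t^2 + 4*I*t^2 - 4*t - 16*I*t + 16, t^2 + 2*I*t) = t + 2*I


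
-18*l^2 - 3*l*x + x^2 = (-6*l + x)*(3*l + x)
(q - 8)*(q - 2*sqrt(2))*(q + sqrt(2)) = q^3 - 8*q^2 - sqrt(2)*q^2 - 4*q + 8*sqrt(2)*q + 32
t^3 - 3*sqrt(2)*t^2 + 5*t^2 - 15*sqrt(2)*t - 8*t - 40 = (t + 5)*(t - 4*sqrt(2))*(t + sqrt(2))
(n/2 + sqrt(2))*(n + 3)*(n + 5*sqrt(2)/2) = n^3/2 + 3*n^2/2 + 9*sqrt(2)*n^2/4 + 5*n + 27*sqrt(2)*n/4 + 15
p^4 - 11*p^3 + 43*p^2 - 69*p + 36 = (p - 4)*(p - 3)^2*(p - 1)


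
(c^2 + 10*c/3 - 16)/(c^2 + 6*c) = (c - 8/3)/c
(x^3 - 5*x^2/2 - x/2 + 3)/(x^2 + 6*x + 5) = (x^2 - 7*x/2 + 3)/(x + 5)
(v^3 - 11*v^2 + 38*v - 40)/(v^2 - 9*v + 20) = v - 2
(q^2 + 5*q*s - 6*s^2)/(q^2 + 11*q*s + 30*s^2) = (q - s)/(q + 5*s)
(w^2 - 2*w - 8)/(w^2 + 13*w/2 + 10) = 2*(w^2 - 2*w - 8)/(2*w^2 + 13*w + 20)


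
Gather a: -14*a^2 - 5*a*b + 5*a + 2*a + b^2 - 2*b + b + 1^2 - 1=-14*a^2 + a*(7 - 5*b) + b^2 - b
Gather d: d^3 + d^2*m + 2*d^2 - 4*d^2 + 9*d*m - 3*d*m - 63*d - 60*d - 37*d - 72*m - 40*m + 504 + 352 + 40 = d^3 + d^2*(m - 2) + d*(6*m - 160) - 112*m + 896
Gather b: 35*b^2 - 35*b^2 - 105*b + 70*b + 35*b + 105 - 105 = 0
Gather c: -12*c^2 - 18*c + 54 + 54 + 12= -12*c^2 - 18*c + 120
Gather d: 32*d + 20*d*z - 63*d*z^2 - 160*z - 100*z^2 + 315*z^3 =d*(-63*z^2 + 20*z + 32) + 315*z^3 - 100*z^2 - 160*z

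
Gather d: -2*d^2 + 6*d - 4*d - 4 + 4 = -2*d^2 + 2*d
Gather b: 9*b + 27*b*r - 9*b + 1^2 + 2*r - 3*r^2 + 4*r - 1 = 27*b*r - 3*r^2 + 6*r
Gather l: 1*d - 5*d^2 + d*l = -5*d^2 + d*l + d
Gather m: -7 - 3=-10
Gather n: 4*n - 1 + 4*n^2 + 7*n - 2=4*n^2 + 11*n - 3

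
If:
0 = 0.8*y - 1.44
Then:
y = 1.80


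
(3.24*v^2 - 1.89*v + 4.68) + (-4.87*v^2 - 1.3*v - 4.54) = -1.63*v^2 - 3.19*v + 0.14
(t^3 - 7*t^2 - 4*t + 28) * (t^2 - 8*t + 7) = t^5 - 15*t^4 + 59*t^3 + 11*t^2 - 252*t + 196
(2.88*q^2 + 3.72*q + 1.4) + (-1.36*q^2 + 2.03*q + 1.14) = 1.52*q^2 + 5.75*q + 2.54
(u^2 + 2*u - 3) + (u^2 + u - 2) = 2*u^2 + 3*u - 5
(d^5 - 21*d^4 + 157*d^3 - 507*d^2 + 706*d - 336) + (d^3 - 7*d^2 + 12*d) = d^5 - 21*d^4 + 158*d^3 - 514*d^2 + 718*d - 336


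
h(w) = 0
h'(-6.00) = 0.00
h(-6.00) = 0.00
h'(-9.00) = 0.00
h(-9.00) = 0.00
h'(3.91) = 0.00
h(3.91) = 0.00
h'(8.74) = 0.00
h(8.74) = 0.00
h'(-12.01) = 0.00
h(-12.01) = 0.00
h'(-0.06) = 0.00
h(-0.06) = 0.00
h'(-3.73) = 0.00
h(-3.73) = 0.00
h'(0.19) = 0.00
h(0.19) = 0.00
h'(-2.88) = 0.00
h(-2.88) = 0.00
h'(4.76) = 0.00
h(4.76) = 0.00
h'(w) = 0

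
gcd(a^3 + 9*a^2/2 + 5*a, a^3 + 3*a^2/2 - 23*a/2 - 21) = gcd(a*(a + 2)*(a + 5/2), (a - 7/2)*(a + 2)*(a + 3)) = a + 2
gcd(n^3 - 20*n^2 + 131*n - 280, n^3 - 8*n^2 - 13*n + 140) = n^2 - 12*n + 35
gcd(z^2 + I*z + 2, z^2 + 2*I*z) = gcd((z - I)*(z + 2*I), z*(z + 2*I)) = z + 2*I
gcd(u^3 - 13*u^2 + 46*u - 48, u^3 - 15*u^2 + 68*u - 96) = u^2 - 11*u + 24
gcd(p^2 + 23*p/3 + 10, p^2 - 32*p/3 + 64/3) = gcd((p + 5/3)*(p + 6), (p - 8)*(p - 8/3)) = 1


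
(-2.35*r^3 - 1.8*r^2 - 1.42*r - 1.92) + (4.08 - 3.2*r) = -2.35*r^3 - 1.8*r^2 - 4.62*r + 2.16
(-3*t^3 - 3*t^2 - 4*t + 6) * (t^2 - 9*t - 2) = -3*t^5 + 24*t^4 + 29*t^3 + 48*t^2 - 46*t - 12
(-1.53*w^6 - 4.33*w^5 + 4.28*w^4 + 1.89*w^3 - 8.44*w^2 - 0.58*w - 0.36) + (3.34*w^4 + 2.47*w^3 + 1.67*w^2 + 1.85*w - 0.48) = -1.53*w^6 - 4.33*w^5 + 7.62*w^4 + 4.36*w^3 - 6.77*w^2 + 1.27*w - 0.84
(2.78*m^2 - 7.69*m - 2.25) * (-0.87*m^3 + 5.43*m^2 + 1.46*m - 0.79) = -2.4186*m^5 + 21.7857*m^4 - 35.7404*m^3 - 25.6411*m^2 + 2.7901*m + 1.7775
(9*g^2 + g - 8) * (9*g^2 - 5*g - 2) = 81*g^4 - 36*g^3 - 95*g^2 + 38*g + 16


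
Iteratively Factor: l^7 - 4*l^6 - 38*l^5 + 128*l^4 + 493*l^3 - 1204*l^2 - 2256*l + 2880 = (l - 4)*(l^6 - 38*l^4 - 24*l^3 + 397*l^2 + 384*l - 720) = (l - 4)*(l + 4)*(l^5 - 4*l^4 - 22*l^3 + 64*l^2 + 141*l - 180) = (l - 4)^2*(l + 4)*(l^4 - 22*l^2 - 24*l + 45) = (l - 4)^2*(l - 1)*(l + 4)*(l^3 + l^2 - 21*l - 45) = (l - 5)*(l - 4)^2*(l - 1)*(l + 4)*(l^2 + 6*l + 9) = (l - 5)*(l - 4)^2*(l - 1)*(l + 3)*(l + 4)*(l + 3)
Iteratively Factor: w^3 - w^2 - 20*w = (w + 4)*(w^2 - 5*w) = w*(w + 4)*(w - 5)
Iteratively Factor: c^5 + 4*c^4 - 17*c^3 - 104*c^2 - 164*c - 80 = (c - 5)*(c^4 + 9*c^3 + 28*c^2 + 36*c + 16) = (c - 5)*(c + 1)*(c^3 + 8*c^2 + 20*c + 16) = (c - 5)*(c + 1)*(c + 2)*(c^2 + 6*c + 8) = (c - 5)*(c + 1)*(c + 2)*(c + 4)*(c + 2)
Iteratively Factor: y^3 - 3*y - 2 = (y - 2)*(y^2 + 2*y + 1) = (y - 2)*(y + 1)*(y + 1)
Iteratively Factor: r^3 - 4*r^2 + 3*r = (r - 1)*(r^2 - 3*r) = r*(r - 1)*(r - 3)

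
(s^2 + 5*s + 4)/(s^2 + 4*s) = (s + 1)/s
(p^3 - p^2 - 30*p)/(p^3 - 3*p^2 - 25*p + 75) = p*(p - 6)/(p^2 - 8*p + 15)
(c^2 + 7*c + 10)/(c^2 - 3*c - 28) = (c^2 + 7*c + 10)/(c^2 - 3*c - 28)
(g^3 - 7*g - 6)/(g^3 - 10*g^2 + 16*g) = (g^3 - 7*g - 6)/(g*(g^2 - 10*g + 16))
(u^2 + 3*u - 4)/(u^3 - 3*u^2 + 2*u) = (u + 4)/(u*(u - 2))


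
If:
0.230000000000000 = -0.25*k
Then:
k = -0.92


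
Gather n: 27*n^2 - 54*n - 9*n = 27*n^2 - 63*n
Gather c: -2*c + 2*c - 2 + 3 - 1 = 0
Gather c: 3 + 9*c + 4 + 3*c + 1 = 12*c + 8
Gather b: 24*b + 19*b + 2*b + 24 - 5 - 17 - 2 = 45*b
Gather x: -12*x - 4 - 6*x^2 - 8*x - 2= -6*x^2 - 20*x - 6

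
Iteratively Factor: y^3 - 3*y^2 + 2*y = (y)*(y^2 - 3*y + 2) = y*(y - 2)*(y - 1)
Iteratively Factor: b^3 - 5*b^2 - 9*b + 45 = (b - 5)*(b^2 - 9) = (b - 5)*(b + 3)*(b - 3)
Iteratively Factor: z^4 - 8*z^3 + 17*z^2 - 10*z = (z - 5)*(z^3 - 3*z^2 + 2*z) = (z - 5)*(z - 2)*(z^2 - z) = z*(z - 5)*(z - 2)*(z - 1)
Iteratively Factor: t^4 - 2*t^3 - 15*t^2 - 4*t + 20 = (t - 5)*(t^3 + 3*t^2 - 4) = (t - 5)*(t - 1)*(t^2 + 4*t + 4) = (t - 5)*(t - 1)*(t + 2)*(t + 2)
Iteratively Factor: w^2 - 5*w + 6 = (w - 3)*(w - 2)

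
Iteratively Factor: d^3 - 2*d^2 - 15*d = (d - 5)*(d^2 + 3*d) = (d - 5)*(d + 3)*(d)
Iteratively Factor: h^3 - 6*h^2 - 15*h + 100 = (h + 4)*(h^2 - 10*h + 25) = (h - 5)*(h + 4)*(h - 5)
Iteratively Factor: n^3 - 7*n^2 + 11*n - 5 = (n - 5)*(n^2 - 2*n + 1) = (n - 5)*(n - 1)*(n - 1)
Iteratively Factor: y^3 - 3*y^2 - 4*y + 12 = (y + 2)*(y^2 - 5*y + 6) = (y - 3)*(y + 2)*(y - 2)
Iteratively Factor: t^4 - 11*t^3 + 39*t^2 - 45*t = (t - 3)*(t^3 - 8*t^2 + 15*t) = (t - 3)^2*(t^2 - 5*t) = t*(t - 3)^2*(t - 5)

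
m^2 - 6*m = m*(m - 6)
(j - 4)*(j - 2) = j^2 - 6*j + 8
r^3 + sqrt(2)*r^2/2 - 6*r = r*(r - 3*sqrt(2)/2)*(r + 2*sqrt(2))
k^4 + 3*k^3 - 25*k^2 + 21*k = k*(k - 3)*(k - 1)*(k + 7)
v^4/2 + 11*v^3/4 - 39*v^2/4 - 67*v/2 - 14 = (v/2 + 1)*(v - 4)*(v + 1/2)*(v + 7)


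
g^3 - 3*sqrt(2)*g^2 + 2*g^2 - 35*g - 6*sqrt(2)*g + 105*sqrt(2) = (g - 5)*(g + 7)*(g - 3*sqrt(2))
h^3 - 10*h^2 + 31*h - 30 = (h - 5)*(h - 3)*(h - 2)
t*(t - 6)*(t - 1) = t^3 - 7*t^2 + 6*t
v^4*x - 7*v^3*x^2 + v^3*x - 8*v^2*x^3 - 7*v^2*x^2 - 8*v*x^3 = v*(v - 8*x)*(v + x)*(v*x + x)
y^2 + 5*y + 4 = (y + 1)*(y + 4)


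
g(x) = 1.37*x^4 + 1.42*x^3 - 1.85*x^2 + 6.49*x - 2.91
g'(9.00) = 4313.17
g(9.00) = 9929.40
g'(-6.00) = -1001.63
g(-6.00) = 1360.35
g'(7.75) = 2784.54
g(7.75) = 5539.54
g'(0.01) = 6.45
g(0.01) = -2.85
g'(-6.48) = -1281.75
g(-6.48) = 1906.55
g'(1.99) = 59.18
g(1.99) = 35.35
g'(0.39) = 6.02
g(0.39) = -0.54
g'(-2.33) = -31.08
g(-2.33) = -5.66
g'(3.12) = 202.85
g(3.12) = 172.28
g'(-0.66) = 9.21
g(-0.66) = -8.15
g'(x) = 5.48*x^3 + 4.26*x^2 - 3.7*x + 6.49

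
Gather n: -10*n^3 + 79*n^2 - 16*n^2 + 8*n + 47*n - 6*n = -10*n^3 + 63*n^2 + 49*n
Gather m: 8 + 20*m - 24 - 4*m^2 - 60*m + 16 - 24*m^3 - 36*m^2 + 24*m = -24*m^3 - 40*m^2 - 16*m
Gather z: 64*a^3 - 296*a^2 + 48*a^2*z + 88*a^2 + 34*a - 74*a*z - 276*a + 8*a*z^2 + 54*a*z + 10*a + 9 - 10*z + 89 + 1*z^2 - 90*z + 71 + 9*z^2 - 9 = 64*a^3 - 208*a^2 - 232*a + z^2*(8*a + 10) + z*(48*a^2 - 20*a - 100) + 160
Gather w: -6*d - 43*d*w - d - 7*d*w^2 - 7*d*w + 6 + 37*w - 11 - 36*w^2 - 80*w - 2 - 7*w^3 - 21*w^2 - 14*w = -7*d - 7*w^3 + w^2*(-7*d - 57) + w*(-50*d - 57) - 7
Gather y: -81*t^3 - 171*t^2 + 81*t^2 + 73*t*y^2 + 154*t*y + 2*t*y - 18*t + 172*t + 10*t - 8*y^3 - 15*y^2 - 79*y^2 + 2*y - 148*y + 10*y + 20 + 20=-81*t^3 - 90*t^2 + 164*t - 8*y^3 + y^2*(73*t - 94) + y*(156*t - 136) + 40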